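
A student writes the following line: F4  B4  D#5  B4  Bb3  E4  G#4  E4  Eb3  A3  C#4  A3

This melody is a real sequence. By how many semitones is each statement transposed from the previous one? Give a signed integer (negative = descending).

Unit = 4 notes; the statements start on F4, Bb3, Eb3, moving down a 5th each time.
Counting half-steps from F4 to Bb3: -7.

-7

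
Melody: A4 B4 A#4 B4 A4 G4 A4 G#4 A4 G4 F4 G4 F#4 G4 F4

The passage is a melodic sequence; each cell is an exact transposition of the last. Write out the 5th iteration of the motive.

Taking 5-note groups, the heads are A4, G4, F4: the pattern moves down a 2nd.
Extending down a 2nd: Eb4 → Db4.
From Db4 the exact shape gives Db4 Eb4 D4 Eb4 Db4.

Db4 Eb4 D4 Eb4 Db4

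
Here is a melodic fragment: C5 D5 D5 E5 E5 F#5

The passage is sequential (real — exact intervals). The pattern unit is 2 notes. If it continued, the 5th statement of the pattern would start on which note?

With a 2-note motive the entries are C5, D5, E5, each up a 2nd from the previous.
Extending the heads up a 2nd: F#5 → G#5.

G#5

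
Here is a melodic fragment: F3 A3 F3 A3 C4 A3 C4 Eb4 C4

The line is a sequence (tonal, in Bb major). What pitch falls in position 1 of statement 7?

With 3-note cells, note 1 of each statement runs F3, A3, C4.
Carrying that up a 3rd forward: Eb4 → G4 → Bb4 → D5.

D5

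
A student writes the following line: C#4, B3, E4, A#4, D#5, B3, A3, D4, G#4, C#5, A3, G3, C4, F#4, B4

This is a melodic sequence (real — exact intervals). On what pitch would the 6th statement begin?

Eb3

The 5-note cells begin on C#4, B3, A3 — each down a 2nd from the last.
Extending the heads down a 2nd: G3 → F3 → Eb3.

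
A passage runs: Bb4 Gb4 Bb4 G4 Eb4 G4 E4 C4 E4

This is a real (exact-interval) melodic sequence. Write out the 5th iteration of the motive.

A#3 F#3 A#3

Unit = 3 notes; the statements start on Bb4, G4, E4, moving down a 3rd each time.
Carrying on: C#4 → A#3.
So cell 5 is A#3 F#3 A#3.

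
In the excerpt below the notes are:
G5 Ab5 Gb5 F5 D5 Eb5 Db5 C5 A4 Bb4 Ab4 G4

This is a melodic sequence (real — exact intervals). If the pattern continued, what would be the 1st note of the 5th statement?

The unit is 4 notes. Position-1 pitches of the 3 shown cells: G5, D5, A4.
Each moves down a 4th. Continuing: E4 → B3.

B3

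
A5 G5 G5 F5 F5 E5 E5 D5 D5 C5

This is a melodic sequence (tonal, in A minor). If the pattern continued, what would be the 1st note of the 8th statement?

Grouping in 2s, the 1st note of each cell is A5, G5, F5, E5, D5.
Carrying that down a 2nd forward: C5 → B4 → A4.

A4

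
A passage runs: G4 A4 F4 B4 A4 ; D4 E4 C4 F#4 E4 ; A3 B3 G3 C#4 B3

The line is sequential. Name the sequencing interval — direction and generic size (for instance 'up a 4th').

down a 4th

Unit = 5 notes; the statements start on G4, D4, A3, moving down a 4th each time.
G4 to D4 is down a 4th.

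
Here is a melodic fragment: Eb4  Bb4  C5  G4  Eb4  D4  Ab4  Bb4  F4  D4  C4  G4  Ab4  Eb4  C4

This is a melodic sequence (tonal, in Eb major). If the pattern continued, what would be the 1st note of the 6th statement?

Grouping in 5s, the 1st note of each cell is Eb4, D4, C4.
Each moves down a 2nd. Continuing: Bb3 → Ab3 → G3.

G3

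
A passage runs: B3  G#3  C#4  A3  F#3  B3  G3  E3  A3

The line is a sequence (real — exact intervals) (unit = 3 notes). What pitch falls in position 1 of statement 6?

The unit is 3 notes. Position-1 pitches of the 3 shown cells: B3, A3, G3.
Each moves down a 2nd. Continuing: F3 → Eb3 → Db3.

Db3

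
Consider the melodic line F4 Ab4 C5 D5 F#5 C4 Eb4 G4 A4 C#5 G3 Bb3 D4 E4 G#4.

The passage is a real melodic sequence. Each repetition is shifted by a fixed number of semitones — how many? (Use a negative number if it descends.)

The 5-note cells begin on F4, C4, G3 — each down a 4th from the last.
Counting half-steps from F4 to C4: -5.

-5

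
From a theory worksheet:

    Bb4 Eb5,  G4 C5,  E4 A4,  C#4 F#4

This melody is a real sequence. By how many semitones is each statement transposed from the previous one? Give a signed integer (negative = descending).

-3

The 2-note cells begin on Bb4, G4, E4, C#4 — each down a 3rd from the last.
Counting half-steps from Bb4 to G4: -3.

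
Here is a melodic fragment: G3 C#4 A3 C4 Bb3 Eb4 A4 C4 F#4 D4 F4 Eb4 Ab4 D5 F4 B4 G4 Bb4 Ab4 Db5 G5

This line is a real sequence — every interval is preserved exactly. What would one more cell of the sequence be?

Bb4 E5 C5 Eb5 Db5 Gb5 C6

With a 7-note motive the entries are G3, C4, F4, each up a 4th from the previous.
From Bb4 the exact shape gives Bb4 E5 C5 Eb5 Db5 Gb5 C6.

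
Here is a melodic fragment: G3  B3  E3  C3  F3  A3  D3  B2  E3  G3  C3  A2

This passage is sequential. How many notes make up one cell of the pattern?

4

Try groups of 4 (3 cells in 12 notes):
G3 B3 E3 C3 | F3 A3 D3 B2 | E3 G3 C3 A2
That's a consistent down a 2nd shift per cell, and no other grouping gives one.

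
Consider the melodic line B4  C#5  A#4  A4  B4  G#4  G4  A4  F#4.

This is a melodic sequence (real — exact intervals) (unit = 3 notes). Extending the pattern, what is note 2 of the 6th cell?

With 3-note cells, note 2 of each statement runs C#5, B4, A4.
Each moves down a 2nd. Continuing: G4 → F4 → Eb4.

Eb4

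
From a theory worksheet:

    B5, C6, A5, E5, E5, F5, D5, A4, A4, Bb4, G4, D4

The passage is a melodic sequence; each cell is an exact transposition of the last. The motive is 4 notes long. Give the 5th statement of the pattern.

With a 4-note motive the entries are B5, E5, A4, each down a 5th from the previous.
Continuing the starts: D4 → G3.
So cell 5 is G3 Ab3 F3 C3.

G3 Ab3 F3 C3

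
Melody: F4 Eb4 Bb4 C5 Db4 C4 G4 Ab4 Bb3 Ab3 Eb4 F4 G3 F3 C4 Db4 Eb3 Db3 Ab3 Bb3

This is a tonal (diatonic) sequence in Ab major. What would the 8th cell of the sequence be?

F2 Eb2 Bb2 C3

Unit = 4 notes; the statements start on F4, Db4, Bb3, G3, Eb3, moving down a 3rd each time.
Carrying on: C3 → Ab2 → F2.
Statement 8 starts on F2 and keeps the same diatonic contour: F2 Eb2 Bb2 C3.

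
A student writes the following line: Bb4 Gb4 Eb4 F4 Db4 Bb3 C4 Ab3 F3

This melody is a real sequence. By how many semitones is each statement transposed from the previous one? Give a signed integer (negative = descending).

Unit = 3 notes; the statements start on Bb4, F4, C4, moving down a 4th each time.
Bb4→F4 is 65 − 70 = -5 semitones.

-5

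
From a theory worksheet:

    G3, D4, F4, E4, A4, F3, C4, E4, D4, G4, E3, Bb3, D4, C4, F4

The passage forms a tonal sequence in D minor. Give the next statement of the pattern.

The 5-note cells begin on G3, F3, E3 — each down a 2nd from the last.
So cell 4 is D3 A3 C4 Bb3 E4.

D3 A3 C4 Bb3 E4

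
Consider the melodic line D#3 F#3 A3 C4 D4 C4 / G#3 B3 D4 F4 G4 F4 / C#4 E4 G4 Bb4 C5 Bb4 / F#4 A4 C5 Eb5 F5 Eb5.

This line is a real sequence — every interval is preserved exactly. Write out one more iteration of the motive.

B4 D5 F5 Ab5 Bb5 Ab5

With a 6-note motive the entries are D#3, G#3, C#4, F#4, each up a 4th from the previous.
Statement 5 starts on B4 and keeps the same exact contour: B4 D5 F5 Ab5 Bb5 Ab5.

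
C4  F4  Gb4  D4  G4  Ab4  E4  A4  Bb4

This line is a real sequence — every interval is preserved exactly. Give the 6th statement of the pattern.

A#4 D#5 E5

The 3-note cells begin on C4, D4, E4 — each up a 2nd from the last.
Continuing the starts: F#4 → G#4 → A#4.
So cell 6 is A#4 D#5 E5.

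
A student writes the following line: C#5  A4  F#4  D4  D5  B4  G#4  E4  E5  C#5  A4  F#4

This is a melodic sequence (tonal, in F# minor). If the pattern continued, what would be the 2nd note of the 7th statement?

The unit is 4 notes. Position-2 pitches of the 3 shown cells: A4, B4, C#5.
Extending up a 2nd: D5 → E5 → F#5 → G#5.

G#5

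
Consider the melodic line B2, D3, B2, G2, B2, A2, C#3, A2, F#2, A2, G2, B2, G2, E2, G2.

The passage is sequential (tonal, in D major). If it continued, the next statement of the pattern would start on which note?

F#2

Unit = 5 notes; the statements start on B2, A2, G2, moving down a 2nd each time.
The next head, down a 2nd from G2, is F#2.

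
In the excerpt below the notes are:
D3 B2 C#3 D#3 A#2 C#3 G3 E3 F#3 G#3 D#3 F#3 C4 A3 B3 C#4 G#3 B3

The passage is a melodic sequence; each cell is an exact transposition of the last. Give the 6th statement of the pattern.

Eb5 C5 D5 E5 B4 D5

With a 6-note motive the entries are D3, G3, C4, each up a 4th from the previous.
Continuing the starts: F4 → Bb4 → Eb5.
From Eb5 the exact shape gives Eb5 C5 D5 E5 B4 D5.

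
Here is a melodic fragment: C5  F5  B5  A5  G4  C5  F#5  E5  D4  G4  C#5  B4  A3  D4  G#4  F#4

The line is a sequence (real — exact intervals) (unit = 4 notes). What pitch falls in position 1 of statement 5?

E3

The unit is 4 notes. Position-1 pitches of the 4 shown cells: C5, G4, D4, A3.
From A3, down a 4th gives E3.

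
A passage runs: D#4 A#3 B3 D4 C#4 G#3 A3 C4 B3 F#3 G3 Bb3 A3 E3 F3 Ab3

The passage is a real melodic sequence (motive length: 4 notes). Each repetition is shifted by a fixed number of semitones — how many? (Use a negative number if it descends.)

Taking 4-note groups, the heads are D#4, C#4, B3, A3: the pattern moves down a 2nd.
D#4→C#4 is 61 − 63 = -2 semitones.

-2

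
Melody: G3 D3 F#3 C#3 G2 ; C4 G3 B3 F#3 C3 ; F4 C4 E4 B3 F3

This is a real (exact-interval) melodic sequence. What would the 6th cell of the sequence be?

Taking 5-note groups, the heads are G3, C4, F4: the pattern moves up a 4th.
Continuing the starts: Bb4 → Eb5 → Ab5.
From Ab5 the exact shape gives Ab5 Eb5 G5 D5 Ab4.

Ab5 Eb5 G5 D5 Ab4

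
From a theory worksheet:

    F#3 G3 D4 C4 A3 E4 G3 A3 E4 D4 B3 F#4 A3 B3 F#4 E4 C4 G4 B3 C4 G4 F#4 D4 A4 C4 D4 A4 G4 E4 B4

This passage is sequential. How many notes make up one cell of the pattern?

6

Try groups of 6 (5 cells in 30 notes):
F#3 G3 D4 C4 A3 E4 | G3 A3 E4 D4 B3 F#4 | A3 B3 F#4 E4 C4 G4 | B3 C4 G4 F#4 D4 A4 | C4 D4 A4 G4 E4 B4
That's a consistent up a 2nd shift per cell, and no other grouping gives one.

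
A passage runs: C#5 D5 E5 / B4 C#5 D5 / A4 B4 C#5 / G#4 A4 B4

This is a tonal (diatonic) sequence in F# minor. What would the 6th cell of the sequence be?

The 3-note cells begin on C#5, B4, A4, G#4 — each down a 2nd from the last.
Carrying on: F#4 → E4.
Statement 6 starts on E4 and keeps the same diatonic contour: E4 F#4 G#4.

E4 F#4 G#4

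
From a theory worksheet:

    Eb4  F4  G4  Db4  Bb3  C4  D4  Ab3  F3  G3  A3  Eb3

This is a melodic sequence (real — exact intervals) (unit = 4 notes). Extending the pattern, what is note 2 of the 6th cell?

Grouping in 4s, the 2nd note of each cell is F4, C4, G3.
Carrying that down a 4th forward: D3 → A2 → E2.

E2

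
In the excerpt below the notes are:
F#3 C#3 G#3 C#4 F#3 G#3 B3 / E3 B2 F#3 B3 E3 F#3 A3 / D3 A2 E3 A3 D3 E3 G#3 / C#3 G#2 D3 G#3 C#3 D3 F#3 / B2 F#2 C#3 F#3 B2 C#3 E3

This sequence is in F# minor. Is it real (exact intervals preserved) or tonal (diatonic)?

Every note is diatonic to F# minor.
Cell 1 has +3 semitones from note 6 to 7, but cell 3 has +4 — the interval quality changes while the contour stays the same, which is the hallmark of a tonal sequence.

tonal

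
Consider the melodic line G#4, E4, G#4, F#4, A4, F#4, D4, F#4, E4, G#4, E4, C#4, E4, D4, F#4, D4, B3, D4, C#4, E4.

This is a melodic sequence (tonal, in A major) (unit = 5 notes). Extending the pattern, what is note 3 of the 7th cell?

A3

With 5-note cells, note 3 of each statement runs G#4, F#4, E4, D4.
Extending down a 2nd: C#4 → B3 → A3.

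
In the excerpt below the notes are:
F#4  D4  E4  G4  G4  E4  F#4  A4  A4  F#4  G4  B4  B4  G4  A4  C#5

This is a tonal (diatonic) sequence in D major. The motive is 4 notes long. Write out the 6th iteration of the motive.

D5 B4 C#5 E5

Unit = 4 notes; the statements start on F#4, G4, A4, B4, moving up a 2nd each time.
Extending up a 2nd: C#5 → D5.
Statement 6 starts on D5 and keeps the same diatonic contour: D5 B4 C#5 E5.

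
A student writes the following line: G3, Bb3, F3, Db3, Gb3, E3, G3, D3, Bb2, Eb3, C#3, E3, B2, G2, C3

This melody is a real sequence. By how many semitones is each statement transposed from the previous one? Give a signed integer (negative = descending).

Taking 5-note groups, the heads are G3, E3, C#3: the pattern moves down a 3rd.
Counting half-steps from G3 to E3: -3.

-3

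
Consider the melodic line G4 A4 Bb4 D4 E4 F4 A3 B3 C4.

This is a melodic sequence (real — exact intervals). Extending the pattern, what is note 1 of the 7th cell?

The unit is 3 notes. Position-1 pitches of the 3 shown cells: G4, D4, A3.
Each moves down a 4th. Continuing: E3 → B2 → F#2 → C#2.

C#2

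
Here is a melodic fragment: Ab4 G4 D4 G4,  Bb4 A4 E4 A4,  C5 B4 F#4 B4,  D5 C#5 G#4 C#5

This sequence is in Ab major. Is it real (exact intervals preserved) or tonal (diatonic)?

real

Each cell has the same semitone pattern (-1, -5, 5) — intervals are preserved exactly.
And D4 lies outside Ab major, so the sequence is real rather than tonal.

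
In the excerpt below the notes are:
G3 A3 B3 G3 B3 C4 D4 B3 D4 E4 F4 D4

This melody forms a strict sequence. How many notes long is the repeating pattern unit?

There are 12 notes; a 4-note unit gives 3 cells:
G3 A3 B3 G3 | B3 C4 D4 B3 | D4 E4 F4 D4
That's a consistent up a 3rd shift per cell, and no other grouping gives one.

4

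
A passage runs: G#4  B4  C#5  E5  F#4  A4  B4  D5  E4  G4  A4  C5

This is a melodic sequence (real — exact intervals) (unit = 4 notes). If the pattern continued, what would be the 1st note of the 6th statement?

Bb3

Grouping in 4s, the 1st note of each cell is G#4, F#4, E4.
Carrying that down a 2nd forward: D4 → C4 → Bb3.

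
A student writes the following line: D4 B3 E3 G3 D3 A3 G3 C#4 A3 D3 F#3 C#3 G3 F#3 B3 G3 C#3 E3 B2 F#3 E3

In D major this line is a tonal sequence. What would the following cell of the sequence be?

The 7-note cells begin on D4, C#4, B3 — each down a 2nd from the last.
From A3 the diatonic shape gives A3 F#3 B2 D3 A2 E3 D3.

A3 F#3 B2 D3 A2 E3 D3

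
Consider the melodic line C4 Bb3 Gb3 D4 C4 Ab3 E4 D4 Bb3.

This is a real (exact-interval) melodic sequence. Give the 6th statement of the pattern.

With a 3-note motive the entries are C4, D4, E4, each up a 2nd from the previous.
Carrying on: F#4 → G#4 → A#4.
From A#4 the exact shape gives A#4 G#4 E4.

A#4 G#4 E4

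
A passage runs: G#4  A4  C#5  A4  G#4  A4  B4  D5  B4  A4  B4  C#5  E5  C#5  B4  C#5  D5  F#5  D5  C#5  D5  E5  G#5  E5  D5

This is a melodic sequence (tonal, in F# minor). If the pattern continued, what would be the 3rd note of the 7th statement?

With 5-note cells, note 3 of each statement runs C#5, D5, E5, F#5, G#5.
Extending up a 2nd: A5 → B5.

B5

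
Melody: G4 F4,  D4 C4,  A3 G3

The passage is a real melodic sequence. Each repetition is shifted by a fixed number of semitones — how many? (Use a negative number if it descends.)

-5

The 2-note cells begin on G4, D4, A3 — each down a 4th from the last.
G4→D4 is 62 − 67 = -5 semitones.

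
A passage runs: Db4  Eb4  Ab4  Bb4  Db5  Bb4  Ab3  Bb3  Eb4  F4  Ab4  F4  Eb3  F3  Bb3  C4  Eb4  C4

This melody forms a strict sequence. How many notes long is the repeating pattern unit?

6

Try groups of 6 (3 cells in 18 notes):
Db4 Eb4 Ab4 Bb4 Db5 Bb4 | Ab3 Bb3 Eb4 F4 Ab4 F4 | Eb3 F3 Bb3 C4 Eb4 C4
Every group is a transposition down a 4th of the one before; no shorter unit works.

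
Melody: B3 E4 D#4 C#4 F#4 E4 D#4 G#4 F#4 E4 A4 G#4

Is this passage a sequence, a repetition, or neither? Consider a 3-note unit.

Each 3-note cell is the previous one transposed up a 2nd.

sequence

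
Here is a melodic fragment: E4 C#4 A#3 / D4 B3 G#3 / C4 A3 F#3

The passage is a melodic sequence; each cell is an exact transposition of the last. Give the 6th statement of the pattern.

Gb3 Eb3 C3

With a 3-note motive the entries are E4, D4, C4, each down a 2nd from the previous.
Extending down a 2nd: Bb3 → Ab3 → Gb3.
So cell 6 is Gb3 Eb3 C3.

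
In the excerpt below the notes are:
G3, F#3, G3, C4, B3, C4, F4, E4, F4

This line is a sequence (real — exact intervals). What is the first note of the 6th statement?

Taking 3-note groups, the heads are G3, C4, F4: the pattern moves up a 4th.
Extending the heads up a 4th: Bb4 → Eb5 → Ab5.

Ab5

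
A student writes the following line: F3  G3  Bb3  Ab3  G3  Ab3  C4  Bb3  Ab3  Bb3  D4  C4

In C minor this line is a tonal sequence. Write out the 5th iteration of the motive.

C4 D4 F4 Eb4

Taking 4-note groups, the heads are F3, G3, Ab3: the pattern moves up a 2nd.
Continuing the starts: Bb3 → C4.
From C4 the diatonic shape gives C4 D4 F4 Eb4.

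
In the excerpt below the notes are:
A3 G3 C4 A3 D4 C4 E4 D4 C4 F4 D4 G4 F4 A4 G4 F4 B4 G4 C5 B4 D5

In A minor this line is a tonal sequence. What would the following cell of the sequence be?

The 7-note cells begin on A3, D4, G4 — each up a 4th from the last.
Statement 4 starts on C5 and keeps the same diatonic contour: C5 B4 E5 C5 F5 E5 G5.

C5 B4 E5 C5 F5 E5 G5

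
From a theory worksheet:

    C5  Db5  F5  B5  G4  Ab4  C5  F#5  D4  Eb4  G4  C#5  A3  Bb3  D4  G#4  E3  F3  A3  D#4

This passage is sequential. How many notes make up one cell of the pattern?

4

There are 20 notes; a 4-note unit gives 5 cells:
C5 Db5 F5 B5 | G4 Ab4 C5 F#5 | D4 Eb4 G4 C#5 | A3 Bb3 D4 G#4 | E3 F3 A3 D#4
Every group is a transposition down a 4th of the one before; no shorter unit works.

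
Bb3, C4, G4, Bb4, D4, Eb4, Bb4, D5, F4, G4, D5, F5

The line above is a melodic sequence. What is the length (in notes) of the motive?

Try groups of 4 (3 cells in 12 notes):
Bb3 C4 G4 Bb4 | D4 Eb4 Bb4 D5 | F4 G4 D5 F5
Every group is a transposition up a 3rd of the one before; no shorter unit works.

4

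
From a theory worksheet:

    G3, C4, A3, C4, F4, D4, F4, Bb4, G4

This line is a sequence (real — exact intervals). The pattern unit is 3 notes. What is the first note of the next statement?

Unit = 3 notes; the statements start on G3, C4, F4, moving up a 4th each time.
The next head, up a 4th from F4, is Bb4.

Bb4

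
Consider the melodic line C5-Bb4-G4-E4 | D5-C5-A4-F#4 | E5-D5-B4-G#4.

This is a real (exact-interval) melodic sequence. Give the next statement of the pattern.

F#5 E5 C#5 A#4

Taking 4-note groups, the heads are C5, D5, E5: the pattern moves up a 2nd.
Statement 4 starts on F#5 and keeps the same exact contour: F#5 E5 C#5 A#4.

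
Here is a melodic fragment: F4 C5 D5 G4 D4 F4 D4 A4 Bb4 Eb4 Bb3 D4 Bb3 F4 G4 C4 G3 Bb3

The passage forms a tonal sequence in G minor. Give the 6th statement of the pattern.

Unit = 6 notes; the statements start on F4, D4, Bb3, moving down a 3rd each time.
Extending down a 3rd: G3 → Eb3 → C3.
So cell 6 is C3 G3 A3 D3 A2 C3.

C3 G3 A3 D3 A2 C3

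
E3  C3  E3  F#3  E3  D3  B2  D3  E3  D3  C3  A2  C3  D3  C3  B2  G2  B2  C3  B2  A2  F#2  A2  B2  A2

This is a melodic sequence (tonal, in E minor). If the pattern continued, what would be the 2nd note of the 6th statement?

The unit is 5 notes. Position-2 pitches of the 5 shown cells: C3, B2, A2, G2, F#2.
Each moves down a 2nd; the next is E2.

E2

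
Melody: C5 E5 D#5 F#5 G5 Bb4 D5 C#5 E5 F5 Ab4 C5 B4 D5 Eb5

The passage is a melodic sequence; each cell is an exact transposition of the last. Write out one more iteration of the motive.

Gb4 Bb4 A4 C5 Db5

With a 5-note motive the entries are C5, Bb4, Ab4, each down a 2nd from the previous.
Statement 4 starts on Gb4 and keeps the same exact contour: Gb4 Bb4 A4 C5 Db5.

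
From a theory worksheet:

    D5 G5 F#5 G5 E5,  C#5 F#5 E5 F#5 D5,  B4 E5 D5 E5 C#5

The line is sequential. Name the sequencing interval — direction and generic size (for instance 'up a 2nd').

The 5-note cells begin on D5, C#5, B4 — each down a 2nd from the last.
From D5 to C#5: down a 2nd.

down a 2nd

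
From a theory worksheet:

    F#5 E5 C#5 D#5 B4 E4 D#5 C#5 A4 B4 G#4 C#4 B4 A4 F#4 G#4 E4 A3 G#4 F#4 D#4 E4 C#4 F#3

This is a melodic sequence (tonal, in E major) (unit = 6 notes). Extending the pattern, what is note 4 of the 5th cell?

With 6-note cells, note 4 of each statement runs D#5, B4, G#4, E4.
From E4, down a 3rd gives C#4.

C#4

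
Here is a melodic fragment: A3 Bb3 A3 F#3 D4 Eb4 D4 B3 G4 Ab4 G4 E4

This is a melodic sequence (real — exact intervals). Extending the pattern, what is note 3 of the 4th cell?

C5

Grouping in 4s, the 3rd note of each cell is A3, D4, G4.
Each moves up a 4th; the next is C5.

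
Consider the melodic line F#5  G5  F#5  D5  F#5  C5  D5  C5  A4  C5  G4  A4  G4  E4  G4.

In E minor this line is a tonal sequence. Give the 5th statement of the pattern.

A3 B3 A3 F#3 A3

Unit = 5 notes; the statements start on F#5, C5, G4, moving down a 4th each time.
Continuing the starts: D4 → A3.
So cell 5 is A3 B3 A3 F#3 A3.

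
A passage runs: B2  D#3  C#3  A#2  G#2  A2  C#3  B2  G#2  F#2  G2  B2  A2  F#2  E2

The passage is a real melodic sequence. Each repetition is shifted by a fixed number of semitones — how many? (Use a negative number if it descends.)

-2

Unit = 5 notes; the statements start on B2, A2, G2, moving down a 2nd each time.
B2 to A2 spans -2 semitones.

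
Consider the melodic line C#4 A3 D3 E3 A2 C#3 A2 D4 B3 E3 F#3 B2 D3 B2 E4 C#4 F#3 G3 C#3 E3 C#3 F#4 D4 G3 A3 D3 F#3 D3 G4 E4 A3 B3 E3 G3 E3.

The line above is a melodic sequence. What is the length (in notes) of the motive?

There are 35 notes; a 7-note unit gives 5 cells:
C#4 A3 D3 E3 A2 C#3 A2 | D4 B3 E3 F#3 B2 D3 B2 | E4 C#4 F#3 G3 C#3 E3 C#3 | F#4 D4 G3 A3 D3 F#3 D3 | G4 E4 A3 B3 E3 G3 E3
Every group is a transposition up a 2nd of the one before; no shorter unit works.

7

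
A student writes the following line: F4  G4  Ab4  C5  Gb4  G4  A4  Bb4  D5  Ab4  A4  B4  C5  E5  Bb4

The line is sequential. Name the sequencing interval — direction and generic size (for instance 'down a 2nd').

The 5-note cells begin on F4, G4, A4 — each up a 2nd from the last.
From F4 to G4: up a 2nd.

up a 2nd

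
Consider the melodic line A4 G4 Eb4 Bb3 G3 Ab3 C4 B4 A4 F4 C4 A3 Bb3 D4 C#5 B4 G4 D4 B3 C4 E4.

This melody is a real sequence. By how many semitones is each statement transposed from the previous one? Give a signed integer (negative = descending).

2

With a 7-note motive the entries are A4, B4, C#5, each up a 2nd from the previous.
A4→B4 is 71 − 69 = 2 semitones.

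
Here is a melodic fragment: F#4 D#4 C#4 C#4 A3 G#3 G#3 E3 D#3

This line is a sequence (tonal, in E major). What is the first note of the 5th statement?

Taking 3-note groups, the heads are F#4, C#4, G#3: the pattern moves down a 4th.
Extending the heads down a 4th: D#3 → A2.

A2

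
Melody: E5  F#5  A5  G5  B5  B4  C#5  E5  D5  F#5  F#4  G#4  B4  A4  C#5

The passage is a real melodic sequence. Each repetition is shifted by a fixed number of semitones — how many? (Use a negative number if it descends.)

The 5-note cells begin on E5, B4, F#4 — each down a 4th from the last.
Counting half-steps from E5 to B4: -5.

-5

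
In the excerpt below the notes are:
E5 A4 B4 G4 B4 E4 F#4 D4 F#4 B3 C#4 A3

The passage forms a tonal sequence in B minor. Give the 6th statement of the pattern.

D3 G2 A2 F#2

Taking 4-note groups, the heads are E5, B4, F#4: the pattern moves down a 4th.
Carrying on: C#4 → G3 → D3.
From D3 the diatonic shape gives D3 G2 A2 F#2.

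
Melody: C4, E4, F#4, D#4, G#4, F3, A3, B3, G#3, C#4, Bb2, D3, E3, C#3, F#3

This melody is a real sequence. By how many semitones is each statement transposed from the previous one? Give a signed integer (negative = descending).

-7

Unit = 5 notes; the statements start on C4, F3, Bb2, moving down a 5th each time.
Counting half-steps from C4 to F3: -7.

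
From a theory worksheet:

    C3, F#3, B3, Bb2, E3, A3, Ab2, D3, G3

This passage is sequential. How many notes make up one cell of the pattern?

3

There are 9 notes; a 3-note unit gives 3 cells:
C3 F#3 B3 | Bb2 E3 A3 | Ab2 D3 G3
That's a consistent down a 2nd shift per cell, and no other grouping gives one.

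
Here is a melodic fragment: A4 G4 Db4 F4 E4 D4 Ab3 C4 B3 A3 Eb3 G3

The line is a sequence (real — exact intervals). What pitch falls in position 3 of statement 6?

C2

With 4-note cells, note 3 of each statement runs Db4, Ab3, Eb3.
Carrying that down a 4th forward: Bb2 → F2 → C2.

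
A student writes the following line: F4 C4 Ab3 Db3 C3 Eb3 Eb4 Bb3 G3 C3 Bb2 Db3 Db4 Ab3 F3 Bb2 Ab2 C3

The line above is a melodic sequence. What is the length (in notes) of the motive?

6

Try groups of 6 (3 cells in 18 notes):
F4 C4 Ab3 Db3 C3 Eb3 | Eb4 Bb3 G3 C3 Bb2 Db3 | Db4 Ab3 F3 Bb2 Ab2 C3
That's a consistent down a 2nd shift per cell, and no other grouping gives one.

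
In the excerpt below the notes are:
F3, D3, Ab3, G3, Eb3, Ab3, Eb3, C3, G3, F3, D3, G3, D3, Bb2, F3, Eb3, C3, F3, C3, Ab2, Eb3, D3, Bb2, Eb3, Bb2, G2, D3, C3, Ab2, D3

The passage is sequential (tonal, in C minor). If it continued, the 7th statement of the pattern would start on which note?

With a 6-note motive the entries are F3, Eb3, D3, C3, Bb2, each down a 2nd from the previous.
Continuing: Ab2 → G2. Statement 7 starts on G2.

G2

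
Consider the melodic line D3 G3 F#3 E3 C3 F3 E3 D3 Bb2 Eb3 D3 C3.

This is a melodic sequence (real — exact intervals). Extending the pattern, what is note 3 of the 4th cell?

The unit is 4 notes. Position-3 pitches of the 3 shown cells: F#3, E3, D3.
Each moves down a 2nd; the next is C3.

C3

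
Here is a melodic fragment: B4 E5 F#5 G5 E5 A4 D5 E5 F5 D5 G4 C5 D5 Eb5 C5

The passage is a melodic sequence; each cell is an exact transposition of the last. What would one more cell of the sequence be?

F4 Bb4 C5 Db5 Bb4

Unit = 5 notes; the statements start on B4, A4, G4, moving down a 2nd each time.
From F4 the exact shape gives F4 Bb4 C5 Db5 Bb4.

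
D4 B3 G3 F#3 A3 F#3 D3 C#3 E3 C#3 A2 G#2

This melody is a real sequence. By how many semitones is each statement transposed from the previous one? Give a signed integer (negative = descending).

With a 4-note motive the entries are D4, A3, E3, each down a 4th from the previous.
Counting half-steps from D4 to A3: -5.

-5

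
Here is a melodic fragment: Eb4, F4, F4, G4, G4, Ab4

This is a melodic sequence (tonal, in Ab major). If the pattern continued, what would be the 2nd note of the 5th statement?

Grouping in 2s, the 2nd note of each cell is F4, G4, Ab4.
Carrying that up a 2nd forward: Bb4 → C5.

C5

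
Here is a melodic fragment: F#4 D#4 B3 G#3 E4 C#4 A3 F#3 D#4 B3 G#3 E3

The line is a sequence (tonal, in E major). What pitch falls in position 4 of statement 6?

B2

With 4-note cells, note 4 of each statement runs G#3, F#3, E3.
Carrying that down a 2nd forward: D#3 → C#3 → B2.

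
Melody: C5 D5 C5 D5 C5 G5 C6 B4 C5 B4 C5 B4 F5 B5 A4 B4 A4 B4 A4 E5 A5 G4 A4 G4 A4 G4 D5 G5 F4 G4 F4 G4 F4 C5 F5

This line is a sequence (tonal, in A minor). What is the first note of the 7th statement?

D4

Unit = 7 notes; the statements start on C5, B4, A4, G4, F4, moving down a 2nd each time.
Continuing: E4 → D4. Statement 7 starts on D4.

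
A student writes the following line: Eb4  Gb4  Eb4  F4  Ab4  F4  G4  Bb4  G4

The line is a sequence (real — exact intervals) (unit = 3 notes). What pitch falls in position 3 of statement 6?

The unit is 3 notes. Position-3 pitches of the 3 shown cells: Eb4, F4, G4.
Carrying that up a 2nd forward: A4 → B4 → C#5.

C#5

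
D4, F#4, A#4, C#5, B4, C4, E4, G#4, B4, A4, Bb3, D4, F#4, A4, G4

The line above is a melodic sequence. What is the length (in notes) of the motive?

5

15 notes total. Splitting into 3 groups of 5:
D4 F#4 A#4 C#5 B4 | C4 E4 G#4 B4 A4 | Bb3 D4 F#4 A4 G4
That's a consistent down a 2nd shift per cell, and no other grouping gives one.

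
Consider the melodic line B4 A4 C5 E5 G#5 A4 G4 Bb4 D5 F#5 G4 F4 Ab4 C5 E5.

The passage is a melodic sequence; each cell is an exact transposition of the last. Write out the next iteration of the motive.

With a 5-note motive the entries are B4, A4, G4, each down a 2nd from the previous.
From F4 the exact shape gives F4 Eb4 Gb4 Bb4 D5.

F4 Eb4 Gb4 Bb4 D5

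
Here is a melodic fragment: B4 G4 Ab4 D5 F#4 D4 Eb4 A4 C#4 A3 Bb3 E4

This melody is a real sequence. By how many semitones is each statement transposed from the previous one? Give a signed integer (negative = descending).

Unit = 4 notes; the statements start on B4, F#4, C#4, moving down a 4th each time.
Counting half-steps from B4 to F#4: -5.

-5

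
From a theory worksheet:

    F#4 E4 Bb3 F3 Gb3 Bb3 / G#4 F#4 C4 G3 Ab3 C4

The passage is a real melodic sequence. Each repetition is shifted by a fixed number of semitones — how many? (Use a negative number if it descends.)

Unit = 6 notes; the statements start on F#4, G#4, moving up a 2nd each time.
F#4 to G#4 spans +2 semitones.

2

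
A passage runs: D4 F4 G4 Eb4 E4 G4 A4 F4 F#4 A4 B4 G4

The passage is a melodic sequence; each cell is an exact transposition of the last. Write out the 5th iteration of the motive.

A#4 C#5 D#5 B4

Unit = 4 notes; the statements start on D4, E4, F#4, moving up a 2nd each time.
Carrying on: G#4 → A#4.
So cell 5 is A#4 C#5 D#5 B4.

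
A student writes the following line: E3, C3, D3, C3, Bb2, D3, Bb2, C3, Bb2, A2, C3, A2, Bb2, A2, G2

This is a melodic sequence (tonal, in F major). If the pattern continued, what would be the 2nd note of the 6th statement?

E2

The unit is 5 notes. Position-2 pitches of the 3 shown cells: C3, Bb2, A2.
Extending down a 2nd: G2 → F2 → E2.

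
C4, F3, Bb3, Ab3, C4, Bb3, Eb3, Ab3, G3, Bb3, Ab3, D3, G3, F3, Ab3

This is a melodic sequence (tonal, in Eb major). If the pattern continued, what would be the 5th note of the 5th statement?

F3

Grouping in 5s, the 5th note of each cell is C4, Bb3, Ab3.
Each moves down a 2nd. Continuing: G3 → F3.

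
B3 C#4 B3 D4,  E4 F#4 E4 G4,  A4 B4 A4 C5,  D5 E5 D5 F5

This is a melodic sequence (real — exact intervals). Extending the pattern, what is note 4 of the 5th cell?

Grouping in 4s, the 4th note of each cell is D4, G4, C5, F5.
One more up a 4th gives Bb5.

Bb5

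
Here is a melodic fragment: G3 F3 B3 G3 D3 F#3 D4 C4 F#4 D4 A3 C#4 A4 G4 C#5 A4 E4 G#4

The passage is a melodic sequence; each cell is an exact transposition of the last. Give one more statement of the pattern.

The 6-note cells begin on G3, D4, A4 — each up a 5th from the last.
So cell 4 is E5 D5 G#5 E5 B4 D#5.

E5 D5 G#5 E5 B4 D#5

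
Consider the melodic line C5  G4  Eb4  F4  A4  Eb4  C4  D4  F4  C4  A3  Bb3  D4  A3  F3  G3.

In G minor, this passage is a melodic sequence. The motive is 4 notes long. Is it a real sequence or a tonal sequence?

Every note is diatonic to G minor.
Cell 1 has -5 semitones from note 1 to 2, but cell 2 has -6 — the interval quality changes while the contour stays the same, which is the hallmark of a tonal sequence.

tonal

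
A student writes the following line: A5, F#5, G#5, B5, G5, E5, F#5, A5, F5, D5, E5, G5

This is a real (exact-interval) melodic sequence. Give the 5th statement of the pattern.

Taking 4-note groups, the heads are A5, G5, F5: the pattern moves down a 2nd.
Carrying on: Eb5 → Db5.
So cell 5 is Db5 Bb4 C5 Eb5.

Db5 Bb4 C5 Eb5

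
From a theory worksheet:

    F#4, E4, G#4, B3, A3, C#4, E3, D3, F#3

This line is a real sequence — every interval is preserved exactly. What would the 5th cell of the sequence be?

Taking 3-note groups, the heads are F#4, B3, E3: the pattern moves down a 5th.
Extending down a 5th: A2 → D2.
From D2 the exact shape gives D2 C2 E2.

D2 C2 E2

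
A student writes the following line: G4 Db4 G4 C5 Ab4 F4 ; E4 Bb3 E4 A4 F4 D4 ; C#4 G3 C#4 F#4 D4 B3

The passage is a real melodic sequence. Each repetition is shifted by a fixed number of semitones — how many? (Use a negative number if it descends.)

The 6-note cells begin on G4, E4, C#4 — each down a 3rd from the last.
Counting half-steps from G4 to E4: -3.

-3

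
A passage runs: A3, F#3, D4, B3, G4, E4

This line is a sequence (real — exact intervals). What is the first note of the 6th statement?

With a 2-note motive the entries are A3, D4, G4, each up a 4th from the previous.
Extending the heads up a 4th: C5 → F5 → Bb5.

Bb5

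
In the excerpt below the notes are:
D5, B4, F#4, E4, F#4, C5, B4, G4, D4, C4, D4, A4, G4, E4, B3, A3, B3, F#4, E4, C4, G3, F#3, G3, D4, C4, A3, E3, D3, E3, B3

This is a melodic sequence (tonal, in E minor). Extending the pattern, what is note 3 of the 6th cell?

C3

With 6-note cells, note 3 of each statement runs F#4, D4, B3, G3, E3.
One more down a 3rd gives C3.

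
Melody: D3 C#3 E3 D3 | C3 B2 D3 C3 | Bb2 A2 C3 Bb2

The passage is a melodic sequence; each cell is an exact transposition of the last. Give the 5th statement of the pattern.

Gb2 F2 Ab2 Gb2

Unit = 4 notes; the statements start on D3, C3, Bb2, moving down a 2nd each time.
Extending down a 2nd: Ab2 → Gb2.
So cell 5 is Gb2 F2 Ab2 Gb2.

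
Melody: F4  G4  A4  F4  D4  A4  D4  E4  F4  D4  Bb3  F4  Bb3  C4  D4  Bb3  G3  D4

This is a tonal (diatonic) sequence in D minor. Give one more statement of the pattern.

G3 A3 Bb3 G3 E3 Bb3

With a 6-note motive the entries are F4, D4, Bb3, each down a 3rd from the previous.
So cell 4 is G3 A3 Bb3 G3 E3 Bb3.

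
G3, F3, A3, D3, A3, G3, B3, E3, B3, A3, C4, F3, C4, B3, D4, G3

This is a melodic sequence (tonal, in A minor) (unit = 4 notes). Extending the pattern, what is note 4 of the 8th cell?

Grouping in 4s, the 4th note of each cell is D3, E3, F3, G3.
Extending up a 2nd: A3 → B3 → C4 → D4.

D4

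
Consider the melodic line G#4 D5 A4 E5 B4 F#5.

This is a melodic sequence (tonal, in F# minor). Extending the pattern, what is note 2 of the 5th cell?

The unit is 2 notes. Position-2 pitches of the 3 shown cells: D5, E5, F#5.
Each moves up a 2nd. Continuing: G#5 → A5.

A5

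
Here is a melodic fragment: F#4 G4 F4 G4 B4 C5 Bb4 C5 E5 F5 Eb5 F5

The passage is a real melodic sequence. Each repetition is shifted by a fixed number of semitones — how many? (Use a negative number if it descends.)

5

Taking 4-note groups, the heads are F#4, B4, E5: the pattern moves up a 4th.
F#4 to B4 spans +5 semitones.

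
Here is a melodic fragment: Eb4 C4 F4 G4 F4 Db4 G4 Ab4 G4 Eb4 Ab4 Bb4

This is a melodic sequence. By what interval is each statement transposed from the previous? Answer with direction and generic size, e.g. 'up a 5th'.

up a 2nd

Taking 4-note groups, the heads are Eb4, F4, G4: the pattern moves up a 2nd.
Eb4 to F4 is up a 2nd.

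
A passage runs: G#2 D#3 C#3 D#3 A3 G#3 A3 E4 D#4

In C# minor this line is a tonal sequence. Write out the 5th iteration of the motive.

B4 F#5 E5

Taking 3-note groups, the heads are G#2, D#3, A3: the pattern moves up a 5th.
Continuing the starts: E4 → B4.
So cell 5 is B4 F#5 E5.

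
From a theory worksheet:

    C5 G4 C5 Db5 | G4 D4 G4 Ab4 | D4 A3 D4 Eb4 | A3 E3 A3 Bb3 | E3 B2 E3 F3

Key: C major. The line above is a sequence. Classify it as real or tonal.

real

Each cell has the same semitone pattern (-5, 5, 1) — intervals are preserved exactly.
And Db5 lies outside C major, so the sequence is real rather than tonal.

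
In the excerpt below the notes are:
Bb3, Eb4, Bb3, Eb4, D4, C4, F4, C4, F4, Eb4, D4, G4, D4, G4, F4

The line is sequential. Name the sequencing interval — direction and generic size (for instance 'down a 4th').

up a 2nd

The 5-note cells begin on Bb3, C4, D4 — each up a 2nd from the last.
From Bb3 to C4: up a 2nd.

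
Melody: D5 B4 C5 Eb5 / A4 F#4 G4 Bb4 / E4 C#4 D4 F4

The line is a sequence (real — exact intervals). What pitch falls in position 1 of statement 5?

F#3

With 4-note cells, note 1 of each statement runs D5, A4, E4.
Carrying that down a 4th forward: B3 → F#3.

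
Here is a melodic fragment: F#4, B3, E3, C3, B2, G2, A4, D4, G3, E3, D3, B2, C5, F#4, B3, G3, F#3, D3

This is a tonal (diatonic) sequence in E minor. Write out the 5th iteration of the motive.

G5 C5 F#4 D4 C4 A3

The 6-note cells begin on F#4, A4, C5 — each up a 3rd from the last.
Extending up a 3rd: E5 → G5.
So cell 5 is G5 C5 F#4 D4 C4 A3.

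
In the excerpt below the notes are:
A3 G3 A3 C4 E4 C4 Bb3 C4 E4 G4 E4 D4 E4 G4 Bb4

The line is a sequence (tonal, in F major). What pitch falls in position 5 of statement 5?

With 5-note cells, note 5 of each statement runs E4, G4, Bb4.
Each moves up a 3rd. Continuing: D5 → F5.

F5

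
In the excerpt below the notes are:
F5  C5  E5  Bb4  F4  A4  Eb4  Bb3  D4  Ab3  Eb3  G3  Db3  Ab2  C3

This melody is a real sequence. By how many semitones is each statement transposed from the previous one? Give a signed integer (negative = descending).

-7

With a 3-note motive the entries are F5, Bb4, Eb4, Ab3, Db3, each down a 5th from the previous.
F5→Bb4 is 70 − 77 = -7 semitones.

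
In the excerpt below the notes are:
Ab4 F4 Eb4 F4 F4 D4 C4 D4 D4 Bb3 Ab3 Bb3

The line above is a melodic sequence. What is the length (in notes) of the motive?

4

12 notes total. Splitting into 3 groups of 4:
Ab4 F4 Eb4 F4 | F4 D4 C4 D4 | D4 Bb3 Ab3 Bb3
Every group is a transposition down a 3rd of the one before; no shorter unit works.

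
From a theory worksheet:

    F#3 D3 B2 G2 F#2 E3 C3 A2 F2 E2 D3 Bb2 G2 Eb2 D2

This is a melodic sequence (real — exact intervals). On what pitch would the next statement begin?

C3

Taking 5-note groups, the heads are F#3, E3, D3: the pattern moves down a 2nd.
One more step down a 2nd gives C3.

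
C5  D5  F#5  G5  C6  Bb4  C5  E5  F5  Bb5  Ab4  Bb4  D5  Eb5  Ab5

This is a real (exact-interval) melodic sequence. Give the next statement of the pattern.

Unit = 5 notes; the statements start on C5, Bb4, Ab4, moving down a 2nd each time.
From Gb4 the exact shape gives Gb4 Ab4 C5 Db5 Gb5.

Gb4 Ab4 C5 Db5 Gb5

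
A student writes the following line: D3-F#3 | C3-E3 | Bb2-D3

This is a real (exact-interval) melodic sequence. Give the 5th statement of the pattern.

Gb2 Bb2

Unit = 2 notes; the statements start on D3, C3, Bb2, moving down a 2nd each time.
Continuing the starts: Ab2 → Gb2.
From Gb2 the exact shape gives Gb2 Bb2.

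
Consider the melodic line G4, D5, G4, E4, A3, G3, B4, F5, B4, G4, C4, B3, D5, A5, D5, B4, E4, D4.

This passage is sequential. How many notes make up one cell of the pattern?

There are 18 notes; a 6-note unit gives 3 cells:
G4 D5 G4 E4 A3 G3 | B4 F5 B4 G4 C4 B3 | D5 A5 D5 B4 E4 D4
Each cell is the previous one up a 3rd — so the unit is 6 notes.

6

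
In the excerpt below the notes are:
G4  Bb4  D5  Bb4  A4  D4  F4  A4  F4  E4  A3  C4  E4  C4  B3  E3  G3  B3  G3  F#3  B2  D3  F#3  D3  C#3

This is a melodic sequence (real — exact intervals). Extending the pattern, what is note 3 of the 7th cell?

With 5-note cells, note 3 of each statement runs D5, A4, E4, B3, F#3.
Carrying that down a 4th forward: C#3 → G#2.

G#2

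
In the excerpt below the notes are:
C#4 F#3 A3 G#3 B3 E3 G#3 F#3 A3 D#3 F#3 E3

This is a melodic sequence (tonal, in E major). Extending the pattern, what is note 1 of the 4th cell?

The unit is 4 notes. Position-1 pitches of the 3 shown cells: C#4, B3, A3.
From A3, down a 2nd gives G#3.

G#3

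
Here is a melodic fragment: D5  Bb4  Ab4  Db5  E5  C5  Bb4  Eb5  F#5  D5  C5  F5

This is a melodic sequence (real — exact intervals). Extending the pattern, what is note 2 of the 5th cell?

F#5

With 4-note cells, note 2 of each statement runs Bb4, C5, D5.
Each moves up a 2nd. Continuing: E5 → F#5.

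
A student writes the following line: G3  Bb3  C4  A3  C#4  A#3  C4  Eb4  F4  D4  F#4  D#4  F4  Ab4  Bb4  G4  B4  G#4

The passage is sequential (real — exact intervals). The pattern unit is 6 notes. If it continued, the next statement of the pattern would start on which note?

The 6-note cells begin on G3, C4, F4 — each up a 4th from the last.
The next head, up a 4th from F4, is Bb4.

Bb4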